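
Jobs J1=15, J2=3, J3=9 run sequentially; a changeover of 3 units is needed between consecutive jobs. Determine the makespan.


Makespan = Σ processing + (n-1) × setup
= (15 + 3 + 9) + (3-1)×3
= 27 + 6
= 33 time units


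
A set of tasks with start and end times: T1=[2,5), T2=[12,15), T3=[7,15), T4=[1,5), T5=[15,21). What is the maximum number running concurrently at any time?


Check each time point for overlaps:
  t=2: 2 tasks active (T1, T4)
Max concurrent = 2


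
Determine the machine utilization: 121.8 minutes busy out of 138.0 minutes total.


Utilization = busy / total × 100
= 121.8 / 138.0 × 100
= 88.3%


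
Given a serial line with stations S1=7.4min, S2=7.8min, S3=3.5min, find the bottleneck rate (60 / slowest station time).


Bottleneck = longest station time
Station times: [7.4, 7.8, 3.5]
Max = 7.8 min
Rate = 60 / 7.8
= 7.69 units/hour (bottleneck: 7.8min)


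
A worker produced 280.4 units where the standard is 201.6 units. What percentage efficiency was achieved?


Efficiency = (actual / standard) × 100
= (280.4 / 201.6) × 100
= 139.1%


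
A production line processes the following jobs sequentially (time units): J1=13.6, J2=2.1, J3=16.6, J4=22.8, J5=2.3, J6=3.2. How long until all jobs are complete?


Sequential makespan: sum all processing times
= 13.6 + 2.1 + 16.6 + 22.8 + 2.3 + 3.2
= 60.6 time units


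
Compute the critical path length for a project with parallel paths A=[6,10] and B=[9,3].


Path A: 6 + 10 = 16
Path B: 9 + 3 = 12
Critical path = longest = max(16, 12)
= 16 (Path A)


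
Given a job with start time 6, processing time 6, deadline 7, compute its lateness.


Completion = 6 + 6 = 12
Lateness = C - d = 12 - 7
= 5


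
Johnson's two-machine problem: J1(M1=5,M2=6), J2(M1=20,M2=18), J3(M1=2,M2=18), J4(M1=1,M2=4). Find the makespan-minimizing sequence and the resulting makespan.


Johnson's rule:
Group 1 (M1≤M2, sort by M1): ['J4', 'J3', 'J1']
Group 2 (M1>M2, sort desc M2): ['J2']
Sequence: J4 → J3 → J1 → J2
Makespan calculation:
  J4: M1 done=1, M2 done=5
  J3: M1 done=3, M2 done=23
  J1: M1 done=8, M2 done=29
  J2: M1 done=28, M2 done=47
= Sequence: J4 → J3 → J1 → J2, Makespan: 47


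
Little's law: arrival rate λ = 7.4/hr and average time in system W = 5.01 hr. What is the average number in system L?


Little's law: L = λ × W
= 7.4 × 5.01
= 37.07


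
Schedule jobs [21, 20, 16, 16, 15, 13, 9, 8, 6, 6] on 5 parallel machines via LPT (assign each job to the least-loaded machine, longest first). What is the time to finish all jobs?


Jobs (LPT sorted): [21, 20, 16, 16, 15, 13, 9, 8, 6, 6]
Machines: 5
  J=21 → Machine 1 (load: 0+21=21)
  J=20 → Machine 2 (load: 0+20=20)
  J=16 → Machine 3 (load: 0+16=16)
  J=16 → Machine 4 (load: 0+16=16)
  J=15 → Machine 5 (load: 0+15=15)
  J=13 → Machine 5 (load: 15+13=28)
  J=9 → Machine 3 (load: 16+9=25)
  J=8 → Machine 4 (load: 16+8=24)
  J=6 → Machine 2 (load: 20+6=26)
  J=6 → Machine 1 (load: 21+6=27)
Machine loads: [27, 26, 25, 24, 28]
Makespan = max = 28 time units


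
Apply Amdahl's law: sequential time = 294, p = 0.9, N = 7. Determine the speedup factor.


Amdahl's law: T_p = T × ((1-p) + p/N)
= 294 × ((1-0.9) + 0.9/7)
= 294 × (0.10 + 0.1286)
= 294 × 0.2286
= 67.20
Speedup = 294/67.20
= 4.38×


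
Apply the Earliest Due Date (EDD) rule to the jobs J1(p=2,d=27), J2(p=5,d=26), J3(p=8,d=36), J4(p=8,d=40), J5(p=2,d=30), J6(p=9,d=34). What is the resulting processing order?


EDD: sort by earliest due date
  J2: d=26, p=5
  J1: d=27, p=2
  J5: d=30, p=2
  J6: d=34, p=9
  J3: d=36, p=8
  J4: d=40, p=8
Order: J2 → J1 → J5 → J6 → J3 → J4


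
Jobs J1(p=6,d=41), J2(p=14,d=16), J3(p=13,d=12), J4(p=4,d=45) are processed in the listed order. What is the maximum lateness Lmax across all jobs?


Lateness per job (L = C - d):
  J1: C=6, d=41, L=-35
  J2: C=20, d=16, L=4
  J3: C=33, d=12, L=21
  J4: C=37, d=45, L=-8
Lmax = max(-35, 4, 21, -8)
= 21


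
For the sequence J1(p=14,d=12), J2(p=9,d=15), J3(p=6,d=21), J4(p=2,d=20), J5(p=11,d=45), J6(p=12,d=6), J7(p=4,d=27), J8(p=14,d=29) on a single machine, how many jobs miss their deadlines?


Completion vs due date:
  J1: C=14, d=12 → TARDY
  J2: C=23, d=15 → TARDY
  J3: C=29, d=21 → TARDY
  J4: C=31, d=20 → TARDY
  J5: C=42, d=45 → on time
  J6: C=54, d=6 → TARDY
  J7: C=58, d=27 → TARDY
  J8: C=72, d=29 → TARDY
Tardy jobs: J1, J2, J3, J4, J6, J7, J8
Count = 7


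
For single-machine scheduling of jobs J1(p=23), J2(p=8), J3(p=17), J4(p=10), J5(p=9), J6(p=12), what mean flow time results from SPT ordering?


SPT order: J2 → J5 → J4 → J6 → J3 → J1
Completion times:
  J2: C=8
  J5: C=17
  J4: C=27
  J6: C=39
  J3: C=56
  J1: C=79
Sum = 226, n = 6
Mean flow = 226/6
= 37.67


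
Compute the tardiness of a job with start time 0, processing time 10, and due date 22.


Completion = start + processing = 0 + 10 = 10
Tardiness = max(0, C - d) = max(0, 10 - 22)
= max(0, -12)
= 0


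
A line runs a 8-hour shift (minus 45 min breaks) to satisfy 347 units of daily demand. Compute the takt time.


Available = 8×60 - 45 = 435 min
Takt time = 435 / 347
= 1.25 min/unit


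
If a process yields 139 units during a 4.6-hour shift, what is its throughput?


Throughput = units / time
= 139 / 4.6
= 30.2 units/hour


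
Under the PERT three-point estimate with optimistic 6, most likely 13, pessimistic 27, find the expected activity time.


te = (o + 4m + p) / 6
= (6 + 4×13 + 27) / 6
= (6 + 52 + 27) / 6
= 85 / 6
= 14.17


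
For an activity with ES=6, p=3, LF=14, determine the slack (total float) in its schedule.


EF = ES + duration = 6 + 3 = 9
LS = LF - duration = 14 - 3 = 11
Total Float = LF - EF = 14 - 9
(or LS - ES = 11 - 6)
= 5


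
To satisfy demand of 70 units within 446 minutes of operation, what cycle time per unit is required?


Cycle time = available time / demand
= 446 / 70
= 6.37 min/unit


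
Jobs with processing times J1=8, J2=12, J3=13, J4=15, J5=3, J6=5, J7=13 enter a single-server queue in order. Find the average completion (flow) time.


Completion times:
  J1: completes at 8
  J2: completes at 20
  J3: completes at 33
  J4: completes at 48
  J5: completes at 51
  J6: completes at 56
  J7: completes at 69
Sum = 285
Average = 285/7
= 40.71


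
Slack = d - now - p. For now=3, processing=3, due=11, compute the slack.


Slack = due - current_time - processing
= 11 - 3 - 3
= 5


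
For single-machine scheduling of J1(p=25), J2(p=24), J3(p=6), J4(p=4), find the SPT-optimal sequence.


SPT: sort by shortest processing time
  J4: p=4
  J3: p=6
  J2: p=24
  J1: p=25
Order: J4 → J3 → J2 → J1


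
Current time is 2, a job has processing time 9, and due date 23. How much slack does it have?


Slack = due - current_time - processing
= 23 - 2 - 9
= 12


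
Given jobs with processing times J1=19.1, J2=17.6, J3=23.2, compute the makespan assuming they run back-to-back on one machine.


Sequential makespan: sum all processing times
= 19.1 + 17.6 + 23.2
= 59.9 time units


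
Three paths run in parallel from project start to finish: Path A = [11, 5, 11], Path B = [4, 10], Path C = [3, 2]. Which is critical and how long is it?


Path A: 11 + 5 + 11 = 27
Path B: 4 + 10 = 14
Path C: 3 + 2 = 5
Critical path = longest = max(27, 14, 5)
= 27 (Path A)


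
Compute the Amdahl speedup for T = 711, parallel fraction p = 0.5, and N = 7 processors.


Amdahl's law: T_p = T × ((1-p) + p/N)
= 711 × ((1-0.5) + 0.5/7)
= 711 × (0.50 + 0.0714)
= 711 × 0.5714
= 406.29
Speedup = 711/406.29
= 1.75×


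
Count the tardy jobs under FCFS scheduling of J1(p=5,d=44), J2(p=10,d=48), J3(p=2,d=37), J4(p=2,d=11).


Completion vs due date:
  J1: C=5, d=44 → on time
  J2: C=15, d=48 → on time
  J3: C=17, d=37 → on time
  J4: C=19, d=11 → TARDY
Tardy jobs: J4
Count = 1


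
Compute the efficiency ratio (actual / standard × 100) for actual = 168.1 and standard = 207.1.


Efficiency = (actual / standard) × 100
= (168.1 / 207.1) × 100
= 81.2%


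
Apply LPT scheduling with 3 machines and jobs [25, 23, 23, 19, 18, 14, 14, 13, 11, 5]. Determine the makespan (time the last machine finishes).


Jobs (LPT sorted): [25, 23, 23, 19, 18, 14, 14, 13, 11, 5]
Machines: 3
  J=25 → Machine 1 (load: 0+25=25)
  J=23 → Machine 2 (load: 0+23=23)
  J=23 → Machine 3 (load: 0+23=23)
  J=19 → Machine 2 (load: 23+19=42)
  J=18 → Machine 3 (load: 23+18=41)
  J=14 → Machine 1 (load: 25+14=39)
  J=14 → Machine 1 (load: 39+14=53)
  J=13 → Machine 3 (load: 41+13=54)
  J=11 → Machine 2 (load: 42+11=53)
  J=5 → Machine 1 (load: 53+5=58)
Machine loads: [58, 53, 54]
Makespan = max = 58 time units


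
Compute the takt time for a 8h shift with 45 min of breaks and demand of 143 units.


Available = 8×60 - 45 = 435 min
Takt time = 435 / 143
= 3.04 min/unit


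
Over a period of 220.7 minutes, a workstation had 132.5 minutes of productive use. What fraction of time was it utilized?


Utilization = busy / total × 100
= 132.5 / 220.7 × 100
= 60.0%


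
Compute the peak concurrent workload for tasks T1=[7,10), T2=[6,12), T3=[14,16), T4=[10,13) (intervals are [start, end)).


Check each time point for overlaps:
  t=7: 2 tasks active (T1, T2)
Max concurrent = 2


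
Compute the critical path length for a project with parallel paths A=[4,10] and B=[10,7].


Path A: 4 + 10 = 14
Path B: 10 + 7 = 17
Critical path = longest = max(14, 17)
= 17 (Path B)


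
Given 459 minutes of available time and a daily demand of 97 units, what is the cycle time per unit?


Cycle time = available time / demand
= 459 / 97
= 4.73 min/unit


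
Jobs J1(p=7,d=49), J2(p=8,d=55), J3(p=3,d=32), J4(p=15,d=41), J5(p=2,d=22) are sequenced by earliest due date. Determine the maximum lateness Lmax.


EDD order: J5 → J3 → J4 → J1 → J2
Completion and lateness:
  J5: C=2, d=22, L=2-22=-20
  J3: C=5, d=32, L=5-32=-27
  J4: C=20, d=41, L=20-41=-21
  J1: C=27, d=49, L=27-49=-22
  J2: C=35, d=55, L=35-55=-20
Lmax = max(-20, -27, -21, -22, -20)
= -20


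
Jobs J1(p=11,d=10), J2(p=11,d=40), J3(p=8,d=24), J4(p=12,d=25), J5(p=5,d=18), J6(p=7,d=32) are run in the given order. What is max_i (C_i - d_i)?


Lateness per job (L = C - d):
  J1: C=11, d=10, L=1
  J2: C=22, d=40, L=-18
  J3: C=30, d=24, L=6
  J4: C=42, d=25, L=17
  J5: C=47, d=18, L=29
  J6: C=54, d=32, L=22
Lmax = max(1, -18, 6, 17, 29, 22)
= 29


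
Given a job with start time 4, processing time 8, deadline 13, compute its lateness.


Completion = 4 + 8 = 12
Lateness = C - d = 12 - 13
= -1


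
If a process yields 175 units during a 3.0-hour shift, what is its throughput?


Throughput = units / time
= 175 / 3.0
= 58.3 units/hour


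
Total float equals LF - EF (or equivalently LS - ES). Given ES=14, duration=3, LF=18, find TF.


EF = ES + duration = 14 + 3 = 17
LS = LF - duration = 18 - 3 = 15
Total Float = LF - EF = 18 - 17
(or LS - ES = 15 - 14)
= 1


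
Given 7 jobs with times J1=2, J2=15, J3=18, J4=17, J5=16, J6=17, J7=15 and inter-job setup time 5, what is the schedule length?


Makespan = Σ processing + (n-1) × setup
= (2 + 15 + 18 + 17 + 16 + 17 + 15) + (7-1)×5
= 100 + 30
= 130 time units


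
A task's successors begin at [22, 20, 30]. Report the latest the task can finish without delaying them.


LF = min of all successor start times
Successors start at: [22, 20, 30]
LF = min(22, 20, 30)
= 20


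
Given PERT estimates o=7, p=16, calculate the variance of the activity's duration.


σ² = ((p - o) / 6)² = (p - o)² / 36
= (16 - 7)² / 36
= 9² / 36
= 81 / 36
= 2.2500


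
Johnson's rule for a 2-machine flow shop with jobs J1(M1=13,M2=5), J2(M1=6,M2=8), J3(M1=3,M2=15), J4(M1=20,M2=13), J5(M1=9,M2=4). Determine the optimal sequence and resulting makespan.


Johnson's rule:
Group 1 (M1≤M2, sort by M1): ['J3', 'J2']
Group 2 (M1>M2, sort desc M2): ['J4', 'J1', 'J5']
Sequence: J3 → J2 → J4 → J1 → J5
Makespan calculation:
  J3: M1 done=3, M2 done=18
  J2: M1 done=9, M2 done=26
  J4: M1 done=29, M2 done=42
  J1: M1 done=42, M2 done=47
  J5: M1 done=51, M2 done=55
= Sequence: J3 → J2 → J4 → J1 → J5, Makespan: 55


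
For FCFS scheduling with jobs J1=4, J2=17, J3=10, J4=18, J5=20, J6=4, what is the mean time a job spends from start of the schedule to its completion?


Completion times:
  J1: completes at 4
  J2: completes at 21
  J3: completes at 31
  J4: completes at 49
  J5: completes at 69
  J6: completes at 73
Sum = 247
Average = 247/6
= 41.17


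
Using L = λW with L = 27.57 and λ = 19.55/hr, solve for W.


Little's law: L = λW → W = L / λ
= 27.57 / 19.55
= 1.41 hours


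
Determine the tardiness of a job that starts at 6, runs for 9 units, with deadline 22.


Completion = start + processing = 6 + 9 = 15
Tardiness = max(0, C - d) = max(0, 15 - 22)
= max(0, -7)
= 0


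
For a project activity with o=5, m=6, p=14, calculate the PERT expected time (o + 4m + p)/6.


te = (o + 4m + p) / 6
= (5 + 4×6 + 14) / 6
= (5 + 24 + 14) / 6
= 43 / 6
= 7.17


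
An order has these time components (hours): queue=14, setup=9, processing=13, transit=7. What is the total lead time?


Lead time = queue + setup + processing + transit
= 14 + 9 + 13 + 7
= 43 hours


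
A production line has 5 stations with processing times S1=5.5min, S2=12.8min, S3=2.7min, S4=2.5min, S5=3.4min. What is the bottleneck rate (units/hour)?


Bottleneck = longest station time
Station times: [5.5, 12.8, 2.7, 2.5, 3.4]
Max = 12.8 min
Rate = 60 / 12.8
= 4.69 units/hour (bottleneck: 12.8min)


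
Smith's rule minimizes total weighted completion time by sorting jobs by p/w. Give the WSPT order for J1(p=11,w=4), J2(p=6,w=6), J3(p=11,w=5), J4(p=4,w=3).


WSPT (Smith's rule): sort by p/w ascending
  J2: p/w = 6/6 = 1.000
  J4: p/w = 4/3 = 1.333
  J3: p/w = 11/5 = 2.200
  J1: p/w = 11/4 = 2.750
Order: J2 → J4 → J3 → J1


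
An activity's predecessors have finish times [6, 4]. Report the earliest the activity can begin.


ES = max of all predecessor completion times
Predecessors: [6, 4]
ES = max(6, 4)
= 6


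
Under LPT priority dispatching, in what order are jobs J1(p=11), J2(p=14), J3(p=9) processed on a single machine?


LPT: sort by longest processing time first
  J2: p=14
  J1: p=11
  J3: p=9
Order: J2 → J1 → J3


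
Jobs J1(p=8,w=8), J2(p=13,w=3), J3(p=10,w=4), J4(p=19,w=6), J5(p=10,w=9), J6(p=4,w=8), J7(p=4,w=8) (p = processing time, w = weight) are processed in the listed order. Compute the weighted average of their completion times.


Completion times:
  J1: C=8, w×C=8×8=64
  J2: C=21, w×C=3×21=63
  J3: C=31, w×C=4×31=124
  J4: C=50, w×C=6×50=300
  J5: C=60, w×C=9×60=540
  J6: C=64, w×C=8×64=512
  J7: C=68, w×C=8×68=544
Sum w×C = 2147
Sum w = 46
Weighted avg = 2147/46
= 46.67


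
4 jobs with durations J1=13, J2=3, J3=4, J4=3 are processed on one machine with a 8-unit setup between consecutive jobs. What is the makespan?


Makespan = Σ processing + (n-1) × setup
= (13 + 3 + 4 + 3) + (4-1)×8
= 23 + 24
= 47 time units


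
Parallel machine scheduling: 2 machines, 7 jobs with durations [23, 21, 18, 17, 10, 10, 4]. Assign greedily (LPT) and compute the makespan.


Jobs (LPT sorted): [23, 21, 18, 17, 10, 10, 4]
Machines: 2
  J=23 → Machine 1 (load: 0+23=23)
  J=21 → Machine 2 (load: 0+21=21)
  J=18 → Machine 2 (load: 21+18=39)
  J=17 → Machine 1 (load: 23+17=40)
  J=10 → Machine 2 (load: 39+10=49)
  J=10 → Machine 1 (load: 40+10=50)
  J=4 → Machine 2 (load: 49+4=53)
Machine loads: [50, 53]
Makespan = max = 53 time units


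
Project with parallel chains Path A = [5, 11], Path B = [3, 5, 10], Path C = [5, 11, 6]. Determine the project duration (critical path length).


Path A: 5 + 11 = 16
Path B: 3 + 5 + 10 = 18
Path C: 5 + 11 + 6 = 22
Critical path = longest = max(16, 18, 22)
= 22 (Path C)


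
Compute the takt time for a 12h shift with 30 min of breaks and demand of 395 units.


Available = 12×60 - 30 = 690 min
Takt time = 690 / 395
= 1.75 min/unit


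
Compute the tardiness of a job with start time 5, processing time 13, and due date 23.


Completion = start + processing = 5 + 13 = 18
Tardiness = max(0, C - d) = max(0, 18 - 23)
= max(0, -5)
= 0


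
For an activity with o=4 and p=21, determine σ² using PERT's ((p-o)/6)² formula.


σ² = ((p - o) / 6)² = (p - o)² / 36
= (21 - 4)² / 36
= 17² / 36
= 289 / 36
= 8.0278


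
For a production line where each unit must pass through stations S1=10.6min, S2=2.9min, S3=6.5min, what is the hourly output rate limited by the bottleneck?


Bottleneck = longest station time
Station times: [10.6, 2.9, 6.5]
Max = 10.6 min
Rate = 60 / 10.6
= 5.66 units/hour (bottleneck: 10.6min)


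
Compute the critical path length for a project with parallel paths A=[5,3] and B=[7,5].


Path A: 5 + 3 = 8
Path B: 7 + 5 = 12
Critical path = longest = max(8, 12)
= 12 (Path B)


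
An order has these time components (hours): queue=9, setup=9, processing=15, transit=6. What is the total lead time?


Lead time = queue + setup + processing + transit
= 9 + 9 + 15 + 6
= 39 hours


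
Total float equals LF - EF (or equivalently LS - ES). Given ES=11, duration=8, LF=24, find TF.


EF = ES + duration = 11 + 8 = 19
LS = LF - duration = 24 - 8 = 16
Total Float = LF - EF = 24 - 19
(or LS - ES = 16 - 11)
= 5


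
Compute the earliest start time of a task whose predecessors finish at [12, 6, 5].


ES = max of all predecessor completion times
Predecessors: [12, 6, 5]
ES = max(12, 6, 5)
= 12


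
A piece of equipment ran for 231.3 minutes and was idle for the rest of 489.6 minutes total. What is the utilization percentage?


Utilization = busy / total × 100
= 231.3 / 489.6 × 100
= 47.2%


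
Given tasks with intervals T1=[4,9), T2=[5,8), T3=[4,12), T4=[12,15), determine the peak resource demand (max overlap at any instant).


Check each time point for overlaps:
  t=5: 3 tasks active (T1, T2, T3)
Max concurrent = 3


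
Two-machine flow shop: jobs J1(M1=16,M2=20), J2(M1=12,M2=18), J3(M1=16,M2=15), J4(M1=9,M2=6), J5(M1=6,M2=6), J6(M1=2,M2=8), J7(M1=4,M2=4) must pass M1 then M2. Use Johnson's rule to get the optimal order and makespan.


Johnson's rule:
Group 1 (M1≤M2, sort by M1): ['J6', 'J7', 'J5', 'J2', 'J1']
Group 2 (M1>M2, sort desc M2): ['J3', 'J4']
Sequence: J6 → J7 → J5 → J2 → J1 → J3 → J4
Makespan calculation:
  J6: M1 done=2, M2 done=10
  J7: M1 done=6, M2 done=14
  J5: M1 done=12, M2 done=20
  J2: M1 done=24, M2 done=42
  J1: M1 done=40, M2 done=62
  J3: M1 done=56, M2 done=77
  J4: M1 done=65, M2 done=83
= Sequence: J6 → J7 → J5 → J2 → J1 → J3 → J4, Makespan: 83


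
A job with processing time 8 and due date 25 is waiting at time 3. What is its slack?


Slack = due - current_time - processing
= 25 - 3 - 8
= 14


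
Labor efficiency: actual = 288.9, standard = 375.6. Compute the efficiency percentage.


Efficiency = (actual / standard) × 100
= (288.9 / 375.6) × 100
= 76.9%


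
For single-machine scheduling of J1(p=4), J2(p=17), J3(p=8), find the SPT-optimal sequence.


SPT: sort by shortest processing time
  J1: p=4
  J3: p=8
  J2: p=17
Order: J1 → J3 → J2


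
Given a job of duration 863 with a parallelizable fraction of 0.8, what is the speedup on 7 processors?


Amdahl's law: T_p = T × ((1-p) + p/N)
= 863 × ((1-0.8) + 0.8/7)
= 863 × (0.20 + 0.1143)
= 863 × 0.3143
= 271.23
Speedup = 863/271.23
= 3.18×


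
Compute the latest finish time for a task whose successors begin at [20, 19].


LF = min of all successor start times
Successors start at: [20, 19]
LF = min(20, 19)
= 19


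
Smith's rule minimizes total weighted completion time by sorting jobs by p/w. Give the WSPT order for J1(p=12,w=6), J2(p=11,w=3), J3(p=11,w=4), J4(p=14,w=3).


WSPT (Smith's rule): sort by p/w ascending
  J1: p/w = 12/6 = 2.000
  J3: p/w = 11/4 = 2.750
  J2: p/w = 11/3 = 3.667
  J4: p/w = 14/3 = 4.667
Order: J1 → J3 → J2 → J4


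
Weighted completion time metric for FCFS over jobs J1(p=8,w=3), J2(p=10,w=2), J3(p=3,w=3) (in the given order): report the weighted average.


Completion times:
  J1: C=8, w×C=3×8=24
  J2: C=18, w×C=2×18=36
  J3: C=21, w×C=3×21=63
Sum w×C = 123
Sum w = 8
Weighted avg = 123/8
= 15.38


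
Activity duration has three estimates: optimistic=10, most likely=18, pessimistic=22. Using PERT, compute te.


te = (o + 4m + p) / 6
= (10 + 4×18 + 22) / 6
= (10 + 72 + 22) / 6
= 104 / 6
= 17.33


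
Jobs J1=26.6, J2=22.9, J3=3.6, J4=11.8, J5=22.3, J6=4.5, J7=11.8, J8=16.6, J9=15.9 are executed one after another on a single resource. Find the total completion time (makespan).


Sequential makespan: sum all processing times
= 26.6 + 22.9 + 3.6 + 11.8 + 22.3 + 4.5 + 11.8 + 16.6 + 15.9
= 136.0 time units


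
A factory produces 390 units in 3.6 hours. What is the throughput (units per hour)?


Throughput = units / time
= 390 / 3.6
= 108.3 units/hour


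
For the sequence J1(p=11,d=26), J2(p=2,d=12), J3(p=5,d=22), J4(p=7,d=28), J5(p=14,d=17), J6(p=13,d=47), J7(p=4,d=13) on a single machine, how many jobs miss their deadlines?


Completion vs due date:
  J1: C=11, d=26 → on time
  J2: C=13, d=12 → TARDY
  J3: C=18, d=22 → on time
  J4: C=25, d=28 → on time
  J5: C=39, d=17 → TARDY
  J6: C=52, d=47 → TARDY
  J7: C=56, d=13 → TARDY
Tardy jobs: J2, J5, J6, J7
Count = 4


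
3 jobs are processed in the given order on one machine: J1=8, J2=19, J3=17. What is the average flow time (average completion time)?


Completion times:
  J1: completes at 8
  J2: completes at 27
  J3: completes at 44
Sum = 79
Average = 79/3
= 26.33


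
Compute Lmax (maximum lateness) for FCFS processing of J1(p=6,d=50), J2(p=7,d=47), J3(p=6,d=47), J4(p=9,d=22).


Lateness per job (L = C - d):
  J1: C=6, d=50, L=-44
  J2: C=13, d=47, L=-34
  J3: C=19, d=47, L=-28
  J4: C=28, d=22, L=6
Lmax = max(-44, -34, -28, 6)
= 6


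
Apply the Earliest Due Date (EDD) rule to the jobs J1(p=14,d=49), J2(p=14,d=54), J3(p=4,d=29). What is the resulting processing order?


EDD: sort by earliest due date
  J3: d=29, p=4
  J1: d=49, p=14
  J2: d=54, p=14
Order: J3 → J1 → J2


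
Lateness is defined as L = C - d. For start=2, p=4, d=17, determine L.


Completion = 2 + 4 = 6
Lateness = C - d = 6 - 17
= -11


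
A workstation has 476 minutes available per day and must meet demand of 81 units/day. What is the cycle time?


Cycle time = available time / demand
= 476 / 81
= 5.88 min/unit


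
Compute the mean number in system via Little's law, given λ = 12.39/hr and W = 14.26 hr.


Little's law: L = λ × W
= 12.39 × 14.26
= 176.68


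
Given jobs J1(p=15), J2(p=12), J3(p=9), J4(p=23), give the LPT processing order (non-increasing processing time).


LPT: sort by longest processing time first
  J4: p=23
  J1: p=15
  J2: p=12
  J3: p=9
Order: J4 → J1 → J2 → J3


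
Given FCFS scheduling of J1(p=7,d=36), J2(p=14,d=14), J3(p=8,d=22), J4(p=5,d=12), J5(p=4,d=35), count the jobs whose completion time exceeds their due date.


Completion vs due date:
  J1: C=7, d=36 → on time
  J2: C=21, d=14 → TARDY
  J3: C=29, d=22 → TARDY
  J4: C=34, d=12 → TARDY
  J5: C=38, d=35 → TARDY
Tardy jobs: J2, J3, J4, J5
Count = 4


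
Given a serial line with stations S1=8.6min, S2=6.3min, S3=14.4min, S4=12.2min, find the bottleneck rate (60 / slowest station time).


Bottleneck = longest station time
Station times: [8.6, 6.3, 14.4, 12.2]
Max = 14.4 min
Rate = 60 / 14.4
= 4.17 units/hour (bottleneck: 14.4min)


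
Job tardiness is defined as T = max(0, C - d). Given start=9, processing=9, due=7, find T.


Completion = start + processing = 9 + 9 = 18
Tardiness = max(0, C - d) = max(0, 18 - 7)
= max(0, 11)
= 11


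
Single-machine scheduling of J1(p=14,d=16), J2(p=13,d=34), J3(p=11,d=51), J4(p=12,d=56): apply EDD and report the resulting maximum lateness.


EDD order: J1 → J2 → J3 → J4
Completion and lateness:
  J1: C=14, d=16, L=14-16=-2
  J2: C=27, d=34, L=27-34=-7
  J3: C=38, d=51, L=38-51=-13
  J4: C=50, d=56, L=50-56=-6
Lmax = max(-2, -7, -13, -6)
= -2


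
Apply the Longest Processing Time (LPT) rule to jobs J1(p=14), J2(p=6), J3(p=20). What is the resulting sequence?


LPT: sort by longest processing time first
  J3: p=20
  J1: p=14
  J2: p=6
Order: J3 → J1 → J2


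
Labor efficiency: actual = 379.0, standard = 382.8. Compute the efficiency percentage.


Efficiency = (actual / standard) × 100
= (379.0 / 382.8) × 100
= 99.0%


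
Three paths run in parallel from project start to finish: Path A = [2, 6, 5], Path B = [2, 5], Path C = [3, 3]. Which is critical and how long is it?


Path A: 2 + 6 + 5 = 13
Path B: 2 + 5 = 7
Path C: 3 + 3 = 6
Critical path = longest = max(13, 7, 6)
= 13 (Path A)


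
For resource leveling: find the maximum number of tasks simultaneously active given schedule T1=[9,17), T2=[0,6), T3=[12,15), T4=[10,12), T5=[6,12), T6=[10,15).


Check each time point for overlaps:
  t=10: 4 tasks active (T1, T4, T5, T6)
Max concurrent = 4


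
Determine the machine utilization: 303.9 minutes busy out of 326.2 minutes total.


Utilization = busy / total × 100
= 303.9 / 326.2 × 100
= 93.2%


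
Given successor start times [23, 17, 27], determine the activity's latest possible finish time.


LF = min of all successor start times
Successors start at: [23, 17, 27]
LF = min(23, 17, 27)
= 17


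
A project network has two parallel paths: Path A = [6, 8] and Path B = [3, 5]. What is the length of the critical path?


Path A: 6 + 8 = 14
Path B: 3 + 5 = 8
Critical path = longest = max(14, 8)
= 14 (Path A)


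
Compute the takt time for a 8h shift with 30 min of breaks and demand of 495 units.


Available = 8×60 - 30 = 450 min
Takt time = 450 / 495
= 0.91 min/unit


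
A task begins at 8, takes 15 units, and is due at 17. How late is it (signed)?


Completion = 8 + 15 = 23
Lateness = C - d = 23 - 17
= 6


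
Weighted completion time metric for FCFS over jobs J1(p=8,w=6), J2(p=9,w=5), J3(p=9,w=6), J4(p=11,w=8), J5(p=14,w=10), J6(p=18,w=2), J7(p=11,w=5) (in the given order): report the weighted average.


Completion times:
  J1: C=8, w×C=6×8=48
  J2: C=17, w×C=5×17=85
  J3: C=26, w×C=6×26=156
  J4: C=37, w×C=8×37=296
  J5: C=51, w×C=10×51=510
  J6: C=69, w×C=2×69=138
  J7: C=80, w×C=5×80=400
Sum w×C = 1633
Sum w = 42
Weighted avg = 1633/42
= 38.88


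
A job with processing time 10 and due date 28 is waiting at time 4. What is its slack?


Slack = due - current_time - processing
= 28 - 4 - 10
= 14


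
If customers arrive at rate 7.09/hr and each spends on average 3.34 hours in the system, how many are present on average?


Little's law: L = λ × W
= 7.09 × 3.34
= 23.68


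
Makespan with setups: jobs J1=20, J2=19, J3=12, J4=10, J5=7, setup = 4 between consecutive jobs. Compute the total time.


Makespan = Σ processing + (n-1) × setup
= (20 + 19 + 12 + 10 + 7) + (5-1)×4
= 68 + 16
= 84 time units


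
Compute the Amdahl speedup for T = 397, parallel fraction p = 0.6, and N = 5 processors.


Amdahl's law: T_p = T × ((1-p) + p/N)
= 397 × ((1-0.6) + 0.6/5)
= 397 × (0.40 + 0.1200)
= 397 × 0.5200
= 206.44
Speedup = 397/206.44
= 1.92×


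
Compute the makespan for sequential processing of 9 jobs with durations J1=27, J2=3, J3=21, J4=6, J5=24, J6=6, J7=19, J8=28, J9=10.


Sequential makespan: sum all processing times
= 27 + 3 + 21 + 6 + 24 + 6 + 19 + 28 + 10
= 144 time units


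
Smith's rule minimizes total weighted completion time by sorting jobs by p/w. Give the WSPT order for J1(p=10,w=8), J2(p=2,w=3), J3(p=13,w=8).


WSPT (Smith's rule): sort by p/w ascending
  J2: p/w = 2/3 = 0.667
  J1: p/w = 10/8 = 1.250
  J3: p/w = 13/8 = 1.625
Order: J2 → J1 → J3


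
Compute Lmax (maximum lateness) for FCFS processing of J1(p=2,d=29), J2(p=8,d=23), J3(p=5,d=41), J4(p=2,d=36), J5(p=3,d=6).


Lateness per job (L = C - d):
  J1: C=2, d=29, L=-27
  J2: C=10, d=23, L=-13
  J3: C=15, d=41, L=-26
  J4: C=17, d=36, L=-19
  J5: C=20, d=6, L=14
Lmax = max(-27, -13, -26, -19, 14)
= 14


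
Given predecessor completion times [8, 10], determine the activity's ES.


ES = max of all predecessor completion times
Predecessors: [8, 10]
ES = max(8, 10)
= 10


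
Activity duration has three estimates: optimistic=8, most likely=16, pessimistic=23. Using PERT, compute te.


te = (o + 4m + p) / 6
= (8 + 4×16 + 23) / 6
= (8 + 64 + 23) / 6
= 95 / 6
= 15.83


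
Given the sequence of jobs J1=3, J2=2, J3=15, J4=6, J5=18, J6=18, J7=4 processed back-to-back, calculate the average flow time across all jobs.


Completion times:
  J1: completes at 3
  J2: completes at 5
  J3: completes at 20
  J4: completes at 26
  J5: completes at 44
  J6: completes at 62
  J7: completes at 66
Sum = 226
Average = 226/7
= 32.29


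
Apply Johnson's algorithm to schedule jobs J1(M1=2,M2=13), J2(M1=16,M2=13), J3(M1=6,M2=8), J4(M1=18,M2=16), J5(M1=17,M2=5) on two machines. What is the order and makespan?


Johnson's rule:
Group 1 (M1≤M2, sort by M1): ['J1', 'J3']
Group 2 (M1>M2, sort desc M2): ['J4', 'J2', 'J5']
Sequence: J1 → J3 → J4 → J2 → J5
Makespan calculation:
  J1: M1 done=2, M2 done=15
  J3: M1 done=8, M2 done=23
  J4: M1 done=26, M2 done=42
  J2: M1 done=42, M2 done=55
  J5: M1 done=59, M2 done=64
= Sequence: J1 → J3 → J4 → J2 → J5, Makespan: 64


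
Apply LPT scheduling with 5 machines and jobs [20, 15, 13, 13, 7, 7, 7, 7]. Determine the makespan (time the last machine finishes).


Jobs (LPT sorted): [20, 15, 13, 13, 7, 7, 7, 7]
Machines: 5
  J=20 → Machine 1 (load: 0+20=20)
  J=15 → Machine 2 (load: 0+15=15)
  J=13 → Machine 3 (load: 0+13=13)
  J=13 → Machine 4 (load: 0+13=13)
  J=7 → Machine 5 (load: 0+7=7)
  J=7 → Machine 5 (load: 7+7=14)
  J=7 → Machine 3 (load: 13+7=20)
  J=7 → Machine 4 (load: 13+7=20)
Machine loads: [20, 15, 20, 20, 14]
Makespan = max = 20 time units


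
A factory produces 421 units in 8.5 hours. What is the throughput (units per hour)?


Throughput = units / time
= 421 / 8.5
= 49.5 units/hour


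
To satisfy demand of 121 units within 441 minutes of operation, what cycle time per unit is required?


Cycle time = available time / demand
= 441 / 121
= 3.64 min/unit


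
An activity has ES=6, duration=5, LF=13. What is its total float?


EF = ES + duration = 6 + 5 = 11
LS = LF - duration = 13 - 5 = 8
Total Float = LF - EF = 13 - 11
(or LS - ES = 8 - 6)
= 2


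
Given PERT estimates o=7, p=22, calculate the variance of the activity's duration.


σ² = ((p - o) / 6)² = (p - o)² / 36
= (22 - 7)² / 36
= 15² / 36
= 225 / 36
= 6.2500


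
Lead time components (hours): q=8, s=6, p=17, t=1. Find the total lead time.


Lead time = queue + setup + processing + transit
= 8 + 6 + 17 + 1
= 32 hours


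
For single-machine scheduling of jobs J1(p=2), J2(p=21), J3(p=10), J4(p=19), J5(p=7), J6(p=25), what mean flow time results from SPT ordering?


SPT order: J1 → J5 → J3 → J4 → J2 → J6
Completion times:
  J1: C=2
  J5: C=9
  J3: C=19
  J4: C=38
  J2: C=59
  J6: C=84
Sum = 211, n = 6
Mean flow = 211/6
= 35.17


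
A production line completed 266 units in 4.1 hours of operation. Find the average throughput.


Throughput = units / time
= 266 / 4.1
= 64.9 units/hour


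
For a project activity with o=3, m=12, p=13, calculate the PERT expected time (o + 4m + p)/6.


te = (o + 4m + p) / 6
= (3 + 4×12 + 13) / 6
= (3 + 48 + 13) / 6
= 64 / 6
= 10.67


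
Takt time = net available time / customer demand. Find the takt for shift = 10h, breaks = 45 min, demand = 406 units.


Available = 10×60 - 45 = 555 min
Takt time = 555 / 406
= 1.37 min/unit


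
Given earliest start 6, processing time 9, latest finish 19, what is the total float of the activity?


EF = ES + duration = 6 + 9 = 15
LS = LF - duration = 19 - 9 = 10
Total Float = LF - EF = 19 - 15
(or LS - ES = 10 - 6)
= 4


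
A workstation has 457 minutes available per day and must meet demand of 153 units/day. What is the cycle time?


Cycle time = available time / demand
= 457 / 153
= 2.99 min/unit


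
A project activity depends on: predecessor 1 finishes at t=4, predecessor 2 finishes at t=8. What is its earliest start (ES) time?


ES = max of all predecessor completion times
Predecessors: [4, 8]
ES = max(4, 8)
= 8


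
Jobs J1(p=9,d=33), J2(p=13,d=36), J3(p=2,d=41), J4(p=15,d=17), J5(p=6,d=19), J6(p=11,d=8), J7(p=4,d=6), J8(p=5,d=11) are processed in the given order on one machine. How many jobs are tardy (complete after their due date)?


Completion vs due date:
  J1: C=9, d=33 → on time
  J2: C=22, d=36 → on time
  J3: C=24, d=41 → on time
  J4: C=39, d=17 → TARDY
  J5: C=45, d=19 → TARDY
  J6: C=56, d=8 → TARDY
  J7: C=60, d=6 → TARDY
  J8: C=65, d=11 → TARDY
Tardy jobs: J4, J5, J6, J7, J8
Count = 5


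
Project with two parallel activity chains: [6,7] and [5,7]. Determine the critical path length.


Path A: 6 + 7 = 13
Path B: 5 + 7 = 12
Critical path = longest = max(13, 12)
= 13 (Path A)


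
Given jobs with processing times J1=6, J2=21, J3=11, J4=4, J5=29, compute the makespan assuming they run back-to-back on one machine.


Sequential makespan: sum all processing times
= 6 + 21 + 11 + 4 + 29
= 71 time units


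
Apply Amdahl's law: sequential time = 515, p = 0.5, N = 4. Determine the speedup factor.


Amdahl's law: T_p = T × ((1-p) + p/N)
= 515 × ((1-0.5) + 0.5/4)
= 515 × (0.50 + 0.1250)
= 515 × 0.6250
= 321.88
Speedup = 515/321.88
= 1.60×


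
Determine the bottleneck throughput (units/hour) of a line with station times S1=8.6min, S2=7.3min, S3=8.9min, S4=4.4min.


Bottleneck = longest station time
Station times: [8.6, 7.3, 8.9, 4.4]
Max = 8.9 min
Rate = 60 / 8.9
= 6.74 units/hour (bottleneck: 8.9min)


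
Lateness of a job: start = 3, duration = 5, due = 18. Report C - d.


Completion = 3 + 5 = 8
Lateness = C - d = 8 - 18
= -10


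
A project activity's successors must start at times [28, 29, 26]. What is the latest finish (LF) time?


LF = min of all successor start times
Successors start at: [28, 29, 26]
LF = min(28, 29, 26)
= 26


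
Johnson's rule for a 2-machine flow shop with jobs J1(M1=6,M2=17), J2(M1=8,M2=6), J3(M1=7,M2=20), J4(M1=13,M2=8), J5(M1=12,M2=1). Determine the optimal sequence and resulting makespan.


Johnson's rule:
Group 1 (M1≤M2, sort by M1): ['J1', 'J3']
Group 2 (M1>M2, sort desc M2): ['J4', 'J2', 'J5']
Sequence: J1 → J3 → J4 → J2 → J5
Makespan calculation:
  J1: M1 done=6, M2 done=23
  J3: M1 done=13, M2 done=43
  J4: M1 done=26, M2 done=51
  J2: M1 done=34, M2 done=57
  J5: M1 done=46, M2 done=58
= Sequence: J1 → J3 → J4 → J2 → J5, Makespan: 58


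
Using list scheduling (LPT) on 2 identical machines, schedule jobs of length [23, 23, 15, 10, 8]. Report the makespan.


Jobs (LPT sorted): [23, 23, 15, 10, 8]
Machines: 2
  J=23 → Machine 1 (load: 0+23=23)
  J=23 → Machine 2 (load: 0+23=23)
  J=15 → Machine 1 (load: 23+15=38)
  J=10 → Machine 2 (load: 23+10=33)
  J=8 → Machine 2 (load: 33+8=41)
Machine loads: [38, 41]
Makespan = max = 41 time units


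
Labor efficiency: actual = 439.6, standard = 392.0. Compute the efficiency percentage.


Efficiency = (actual / standard) × 100
= (439.6 / 392.0) × 100
= 112.1%


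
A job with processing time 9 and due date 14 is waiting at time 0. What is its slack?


Slack = due - current_time - processing
= 14 - 0 - 9
= 5


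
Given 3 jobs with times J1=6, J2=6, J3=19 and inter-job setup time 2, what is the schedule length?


Makespan = Σ processing + (n-1) × setup
= (6 + 6 + 19) + (3-1)×2
= 31 + 4
= 35 time units


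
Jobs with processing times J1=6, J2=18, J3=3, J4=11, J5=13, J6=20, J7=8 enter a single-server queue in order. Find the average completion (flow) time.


Completion times:
  J1: completes at 6
  J2: completes at 24
  J3: completes at 27
  J4: completes at 38
  J5: completes at 51
  J6: completes at 71
  J7: completes at 79
Sum = 296
Average = 296/7
= 42.29


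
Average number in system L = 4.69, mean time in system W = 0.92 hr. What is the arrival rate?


Little's law: L = λW → λ = L / W
= 4.69 / 0.92
= 5.10 per hour


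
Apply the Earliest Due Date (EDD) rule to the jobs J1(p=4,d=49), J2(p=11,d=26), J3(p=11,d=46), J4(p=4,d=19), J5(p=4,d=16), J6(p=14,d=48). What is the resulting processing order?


EDD: sort by earliest due date
  J5: d=16, p=4
  J4: d=19, p=4
  J2: d=26, p=11
  J3: d=46, p=11
  J6: d=48, p=14
  J1: d=49, p=4
Order: J5 → J4 → J2 → J3 → J6 → J1


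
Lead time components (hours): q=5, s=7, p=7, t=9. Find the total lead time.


Lead time = queue + setup + processing + transit
= 5 + 7 + 7 + 9
= 28 hours


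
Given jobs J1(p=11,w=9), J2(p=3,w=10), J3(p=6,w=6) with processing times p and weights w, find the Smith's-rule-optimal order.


WSPT (Smith's rule): sort by p/w ascending
  J2: p/w = 3/10 = 0.300
  J3: p/w = 6/6 = 1.000
  J1: p/w = 11/9 = 1.222
Order: J2 → J3 → J1


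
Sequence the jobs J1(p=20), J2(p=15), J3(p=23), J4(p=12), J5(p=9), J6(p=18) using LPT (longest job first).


LPT: sort by longest processing time first
  J3: p=23
  J1: p=20
  J6: p=18
  J2: p=15
  J4: p=12
  J5: p=9
Order: J3 → J1 → J6 → J2 → J4 → J5


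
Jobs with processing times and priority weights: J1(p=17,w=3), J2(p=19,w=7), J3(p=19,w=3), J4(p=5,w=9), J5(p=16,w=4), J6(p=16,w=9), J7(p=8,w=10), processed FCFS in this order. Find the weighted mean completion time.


Completion times:
  J1: C=17, w×C=3×17=51
  J2: C=36, w×C=7×36=252
  J3: C=55, w×C=3×55=165
  J4: C=60, w×C=9×60=540
  J5: C=76, w×C=4×76=304
  J6: C=92, w×C=9×92=828
  J7: C=100, w×C=10×100=1000
Sum w×C = 3140
Sum w = 45
Weighted avg = 3140/45
= 69.78


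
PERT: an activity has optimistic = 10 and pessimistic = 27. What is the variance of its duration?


σ² = ((p - o) / 6)² = (p - o)² / 36
= (27 - 10)² / 36
= 17² / 36
= 289 / 36
= 8.0278


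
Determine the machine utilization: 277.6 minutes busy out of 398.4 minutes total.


Utilization = busy / total × 100
= 277.6 / 398.4 × 100
= 69.7%


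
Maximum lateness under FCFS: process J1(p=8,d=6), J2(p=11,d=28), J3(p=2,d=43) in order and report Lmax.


Lateness per job (L = C - d):
  J1: C=8, d=6, L=2
  J2: C=19, d=28, L=-9
  J3: C=21, d=43, L=-22
Lmax = max(2, -9, -22)
= 2


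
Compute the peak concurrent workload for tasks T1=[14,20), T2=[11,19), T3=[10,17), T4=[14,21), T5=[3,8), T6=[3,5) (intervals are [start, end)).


Check each time point for overlaps:
  t=14: 4 tasks active (T1, T2, T3, T4)
Max concurrent = 4


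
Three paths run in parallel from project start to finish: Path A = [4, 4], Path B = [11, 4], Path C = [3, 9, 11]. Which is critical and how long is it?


Path A: 4 + 4 = 8
Path B: 11 + 4 = 15
Path C: 3 + 9 + 11 = 23
Critical path = longest = max(8, 15, 23)
= 23 (Path C)


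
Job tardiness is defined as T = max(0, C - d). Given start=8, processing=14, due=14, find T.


Completion = start + processing = 8 + 14 = 22
Tardiness = max(0, C - d) = max(0, 22 - 14)
= max(0, 8)
= 8


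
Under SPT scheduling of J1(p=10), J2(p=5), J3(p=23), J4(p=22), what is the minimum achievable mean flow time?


SPT order: J2 → J1 → J4 → J3
Completion times:
  J2: C=5
  J1: C=15
  J4: C=37
  J3: C=60
Sum = 117, n = 4
Mean flow = 117/4
= 29.25


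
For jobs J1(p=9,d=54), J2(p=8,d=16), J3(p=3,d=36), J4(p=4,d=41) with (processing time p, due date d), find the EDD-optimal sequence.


EDD: sort by earliest due date
  J2: d=16, p=8
  J3: d=36, p=3
  J4: d=41, p=4
  J1: d=54, p=9
Order: J2 → J3 → J4 → J1
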